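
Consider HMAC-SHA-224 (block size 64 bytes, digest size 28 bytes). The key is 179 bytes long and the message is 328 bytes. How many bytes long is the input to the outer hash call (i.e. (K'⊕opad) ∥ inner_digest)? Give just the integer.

92

Key is 179 > 64 bytes, so it is hashed to 28 bytes then zero-padded to 64: |K'| = 64.
Outer input = (K'⊕opad) ∥ H(inner) → 64 + 28 = 92 bytes.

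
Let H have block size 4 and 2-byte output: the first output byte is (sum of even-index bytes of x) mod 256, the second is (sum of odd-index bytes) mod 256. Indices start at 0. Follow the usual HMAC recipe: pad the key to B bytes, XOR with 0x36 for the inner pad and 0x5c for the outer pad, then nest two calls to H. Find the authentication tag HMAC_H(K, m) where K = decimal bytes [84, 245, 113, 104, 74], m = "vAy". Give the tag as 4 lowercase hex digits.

0d3f

Key decimal bytes [84, 245, 113, 104, 74] = 54 f5 71 68 4a is 5 bytes > B = 4, so hash it first: H(key) = 0f 5d, then zero-pad to 4 bytes: K' = 0f 5d 00 00.
K' ⊕ ipad = 39 6b 36 36.  K' ⊕ opad = 53 01 5c 5c.
Inner input = (K'⊕ipad) ∥ m = 39 6b 36 36 ∥ 76 41 79.
Inner hash: even-index sum = 350 mod 256 = 94; odd-index sum = 226 mod 256 = 226 → 5e e2.
Outer input = (K'⊕opad) ∥ inner = 53 01 5c 5c ∥ 5e e2.
Outer hash (tag): even-index sum = 269 mod 256 = 13; odd-index sum = 319 mod 256 = 63 → 0d 3f.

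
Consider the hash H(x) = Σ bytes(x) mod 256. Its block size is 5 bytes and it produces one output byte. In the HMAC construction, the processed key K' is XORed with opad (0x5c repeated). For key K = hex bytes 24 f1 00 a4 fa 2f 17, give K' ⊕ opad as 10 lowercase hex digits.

Key hex bytes 24 f1 00 a4 fa 2f 17 is 7 bytes > B = 5, so hash it first: H(key) = f9, then zero-pad to 5 bytes: K' = f9 00 00 00 00.
XOR each byte with 0x5c: f9⊕5c=a5, 00⊕5c=5c, 00⊕5c=5c, 00⊕5c=5c, 00⊕5c=5c.

a55c5c5c5c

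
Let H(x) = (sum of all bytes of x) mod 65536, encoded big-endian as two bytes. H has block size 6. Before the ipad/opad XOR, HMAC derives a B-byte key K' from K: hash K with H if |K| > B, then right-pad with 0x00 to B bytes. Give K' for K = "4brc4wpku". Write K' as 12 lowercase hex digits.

|K| = 9 > B = 6, so first hash the key.
H(K): sum = 52+98+114+99+52+119+112+107+117 = 870 → 03 66.
Zero-pad H(K) = 03 66 to 6 bytes: K' = 03 66 00 00 00 00.

036600000000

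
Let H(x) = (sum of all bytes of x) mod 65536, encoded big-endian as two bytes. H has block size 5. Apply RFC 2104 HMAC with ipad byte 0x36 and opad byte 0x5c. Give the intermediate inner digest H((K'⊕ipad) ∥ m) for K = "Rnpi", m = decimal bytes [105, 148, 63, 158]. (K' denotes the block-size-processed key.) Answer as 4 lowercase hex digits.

0371

Key "Rnpi" = 52 6e 70 69 is 4 bytes ≤ B = 5; zero-pad to 5 bytes: K' = 52 6e 70 69 00.
K' ⊕ ipad = 64 58 46 5f 36.
Inner input = 64 58 46 5f 36 ∥ 69 94 3f 9e.
Inner hash: sum = 100+88+70+95+54+105+148+63+158 = 881 → 03 71.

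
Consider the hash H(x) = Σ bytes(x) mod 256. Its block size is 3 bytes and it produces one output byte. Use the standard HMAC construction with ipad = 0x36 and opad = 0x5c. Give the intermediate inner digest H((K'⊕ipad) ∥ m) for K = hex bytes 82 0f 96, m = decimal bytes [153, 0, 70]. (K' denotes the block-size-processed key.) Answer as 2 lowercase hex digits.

6c

Key hex bytes 82 0f 96 is exactly B = 3 bytes: K' = 82 0f 96.
K' ⊕ ipad = b4 39 a0.
Inner input = b4 39 a0 ∥ 99 00 46.
Inner hash: sum = 180+57+160+153+0+70 = 620; mod 256 = 108 → 6c.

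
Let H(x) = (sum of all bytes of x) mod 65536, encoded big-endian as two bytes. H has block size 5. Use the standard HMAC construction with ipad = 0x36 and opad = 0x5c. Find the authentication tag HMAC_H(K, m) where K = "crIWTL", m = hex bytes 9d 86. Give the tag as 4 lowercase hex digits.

01d9

Key "crIWTL" = 63 72 49 57 54 4c is 6 bytes > B = 5, so hash it first: H(key) = 02 15, then zero-pad to 5 bytes: K' = 02 15 00 00 00.
K' ⊕ ipad = 34 23 36 36 36.  K' ⊕ opad = 5e 49 5c 5c 5c.
Inner input = (K'⊕ipad) ∥ m = 34 23 36 36 36 ∥ 9d 86.
Inner hash: sum = 52+35+54+54+54+157+134 = 540 → 02 1c.
Outer input = (K'⊕opad) ∥ inner = 5e 49 5c 5c 5c ∥ 02 1c.
Outer hash (tag): sum = 94+73+92+92+92+2+28 = 473 → 01 d9.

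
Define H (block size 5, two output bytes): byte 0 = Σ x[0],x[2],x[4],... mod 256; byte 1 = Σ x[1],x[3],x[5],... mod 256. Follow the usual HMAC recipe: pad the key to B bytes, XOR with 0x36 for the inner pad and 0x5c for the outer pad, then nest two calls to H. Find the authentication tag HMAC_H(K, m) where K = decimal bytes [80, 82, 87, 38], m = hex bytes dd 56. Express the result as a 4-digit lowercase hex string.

Key decimal bytes [80, 82, 87, 38] = 50 52 57 26 is 4 bytes ≤ B = 5; zero-pad to 5 bytes: K' = 50 52 57 26 00.
K' ⊕ ipad = 66 64 61 10 36.  K' ⊕ opad = 0c 0e 0b 7a 5c.
Inner input = (K'⊕ipad) ∥ m = 66 64 61 10 36 ∥ dd 56.
Inner hash: even-index sum = 339 mod 256 = 83; odd-index sum = 337 mod 256 = 81 → 53 51.
Outer input = (K'⊕opad) ∥ inner = 0c 0e 0b 7a 5c ∥ 53 51.
Outer hash (tag): even-index sum = 196 mod 256 = 196; odd-index sum = 219 mod 256 = 219 → c4 db.

c4db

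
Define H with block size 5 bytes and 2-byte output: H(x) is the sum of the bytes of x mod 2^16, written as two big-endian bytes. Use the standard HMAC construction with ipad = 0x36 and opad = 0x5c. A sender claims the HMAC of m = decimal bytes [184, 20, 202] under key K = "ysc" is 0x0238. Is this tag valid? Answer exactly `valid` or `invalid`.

Key "ysc" = 79 73 63 is 3 bytes ≤ B = 5; zero-pad to 5 bytes: K' = 79 73 63 00 00.
K' ⊕ ipad = 4f 45 55 36 36; K' ⊕ opad = 25 2f 3f 5c 5c.
Inner hash: sum = 79+69+85+54+54+184+20+202 = 747 → 02 eb.
Outer hash (recomputed tag): sum = 37+47+63+92+92+2+235 = 568 → 02 38.
Recomputed tag = 0238; claimed = 0238 → match.

valid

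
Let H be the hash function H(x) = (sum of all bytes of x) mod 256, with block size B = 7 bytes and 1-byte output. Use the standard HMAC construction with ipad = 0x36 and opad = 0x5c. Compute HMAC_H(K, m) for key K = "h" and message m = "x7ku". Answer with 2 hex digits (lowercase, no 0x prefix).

Key "h" = 68 is 1 byte ≤ B = 7; zero-pad to 7 bytes: K' = 68 00 00 00 00 00 00.
K' ⊕ ipad = 5e 36 36 36 36 36 36.  K' ⊕ opad = 34 5c 5c 5c 5c 5c 5c.
Inner input = (K'⊕ipad) ∥ m = 5e 36 36 36 36 36 36 ∥ 78 37 6b 75.
Inner hash: sum = 94+54+54+54+54+54+54+120+55+107+117 = 817; mod 256 = 49 → 31.
Outer input = (K'⊕opad) ∥ inner = 34 5c 5c 5c 5c 5c 5c ∥ 31.
Outer hash (tag): sum = 52+92+92+92+92+92+92+49 = 653; mod 256 = 141 → 8d.

8d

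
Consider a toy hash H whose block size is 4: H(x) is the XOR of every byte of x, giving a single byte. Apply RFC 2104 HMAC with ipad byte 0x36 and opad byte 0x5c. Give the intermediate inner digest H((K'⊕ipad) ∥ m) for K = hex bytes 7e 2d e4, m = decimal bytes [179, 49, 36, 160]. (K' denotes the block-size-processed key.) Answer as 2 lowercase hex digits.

Key hex bytes 7e 2d e4 is 3 bytes ≤ B = 4; zero-pad to 4 bytes: K' = 7e 2d e4 00.
K' ⊕ ipad = 48 1b d2 36.
Inner input = 48 1b d2 36 ∥ b3 31 24 a0.
Inner hash: XOR 48⊕1b⊕d2⊕36⊕b3⊕31⊕24⊕a0 = b1.

b1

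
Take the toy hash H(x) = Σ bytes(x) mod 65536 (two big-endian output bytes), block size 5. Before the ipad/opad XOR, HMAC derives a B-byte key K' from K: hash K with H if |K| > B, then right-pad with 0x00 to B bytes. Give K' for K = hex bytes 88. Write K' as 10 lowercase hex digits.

8800000000

Key hex bytes 88 is 1 byte ≤ B = 5; zero-pad to 5 bytes: K' = 88 00 00 00 00.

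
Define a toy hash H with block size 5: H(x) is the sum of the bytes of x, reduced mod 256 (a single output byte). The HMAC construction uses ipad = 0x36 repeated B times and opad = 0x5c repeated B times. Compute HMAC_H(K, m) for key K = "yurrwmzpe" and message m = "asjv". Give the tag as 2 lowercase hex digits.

88

Key "yurrwmzpe" = 79 75 72 72 77 6d 7a 70 65 is 9 bytes > B = 5, so hash it first: H(key) = 05, then zero-pad to 5 bytes: K' = 05 00 00 00 00.
K' ⊕ ipad = 33 36 36 36 36.  K' ⊕ opad = 59 5c 5c 5c 5c.
Inner input = (K'⊕ipad) ∥ m = 33 36 36 36 36 ∥ 61 73 6a 76.
Inner hash: sum = 51+54+54+54+54+97+115+106+118 = 703; mod 256 = 191 → bf.
Outer input = (K'⊕opad) ∥ inner = 59 5c 5c 5c 5c ∥ bf.
Outer hash (tag): sum = 89+92+92+92+92+191 = 648; mod 256 = 136 → 88.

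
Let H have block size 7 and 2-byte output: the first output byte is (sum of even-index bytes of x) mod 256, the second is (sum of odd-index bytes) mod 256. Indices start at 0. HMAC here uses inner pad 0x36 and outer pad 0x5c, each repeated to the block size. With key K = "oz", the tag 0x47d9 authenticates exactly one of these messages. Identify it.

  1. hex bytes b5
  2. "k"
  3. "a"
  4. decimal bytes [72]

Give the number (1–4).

4

Key "oz" = 6f 7a is 2 bytes ≤ B = 7; zero-pad to 7 bytes: K' = 6f 7a 00 00 00 00 00.
K' ⊕ ipad = 59 4c 36 36 36 36 36; K' ⊕ opad = 33 26 5c 5c 5c 5c 5c.
m1: inner = H(59 4c 36 36 36 36 36 b5) = fb 6d; tag = H(33 26 5c 5c 5c 5c 5c fb 6d) = b4d9
m2: inner = H(59 4c 36 36 36 36 36 6b) = fb 23; tag = H(33 26 5c 5c 5c 5c 5c fb 23) = 6ad9
m3: inner = H(59 4c 36 36 36 36 36 61) = fb 19; tag = H(33 26 5c 5c 5c 5c 5c fb 19) = 60d9
m4: inner = H(59 4c 36 36 36 36 36 48) = fb 00; tag = H(33 26 5c 5c 5c 5c 5c fb 00) = 47d9 ← matches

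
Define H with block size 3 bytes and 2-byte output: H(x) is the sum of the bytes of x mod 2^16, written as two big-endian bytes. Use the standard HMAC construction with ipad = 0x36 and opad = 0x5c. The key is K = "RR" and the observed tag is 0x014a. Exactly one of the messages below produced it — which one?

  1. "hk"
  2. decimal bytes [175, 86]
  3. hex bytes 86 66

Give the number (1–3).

Key "RR" = 52 52 is 2 bytes ≤ B = 3; zero-pad to 3 bytes: K' = 52 52 00.
K' ⊕ ipad = 64 64 36; K' ⊕ opad = 0e 0e 5c.
m1: inner = H(64 64 36 68 6b) = 01 d1; tag = H(0e 0e 5c 01 d1) = 014a ← matches
m2: inner = H(64 64 36 af 56) = 02 03; tag = H(0e 0e 5c 02 03) = 007d
m3: inner = H(64 64 36 86 66) = 01 ea; tag = H(0e 0e 5c 01 ea) = 0163

1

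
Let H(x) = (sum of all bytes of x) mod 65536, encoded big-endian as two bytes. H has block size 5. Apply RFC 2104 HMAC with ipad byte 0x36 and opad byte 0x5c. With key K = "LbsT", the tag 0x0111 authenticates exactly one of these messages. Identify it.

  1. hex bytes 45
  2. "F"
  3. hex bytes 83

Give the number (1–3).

Key "LbsT" = 4c 62 73 54 is 4 bytes ≤ B = 5; zero-pad to 5 bytes: K' = 4c 62 73 54 00.
K' ⊕ ipad = 7a 54 45 62 36; K' ⊕ opad = 10 3e 2f 08 5c.
m1: inner = H(7a 54 45 62 36 45) = 01 f0; tag = H(10 3e 2f 08 5c 01 f0) = 01d2
m2: inner = H(7a 54 45 62 36 46) = 01 f1; tag = H(10 3e 2f 08 5c 01 f1) = 01d3
m3: inner = H(7a 54 45 62 36 83) = 02 2e; tag = H(10 3e 2f 08 5c 02 2e) = 0111 ← matches

3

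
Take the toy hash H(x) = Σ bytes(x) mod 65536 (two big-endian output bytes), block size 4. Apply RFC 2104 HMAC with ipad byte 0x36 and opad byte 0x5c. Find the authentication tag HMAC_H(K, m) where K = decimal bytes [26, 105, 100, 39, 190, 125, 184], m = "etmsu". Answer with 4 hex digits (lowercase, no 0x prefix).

017d

Key decimal bytes [26, 105, 100, 39, 190, 125, 184] = 1a 69 64 27 be 7d b8 is 7 bytes > B = 4, so hash it first: H(key) = 03 01, then zero-pad to 4 bytes: K' = 03 01 00 00.
K' ⊕ ipad = 35 37 36 36.  K' ⊕ opad = 5f 5d 5c 5c.
Inner input = (K'⊕ipad) ∥ m = 35 37 36 36 ∥ 65 74 6d 73 75.
Inner hash: sum = 53+55+54+54+101+116+109+115+117 = 774 → 03 06.
Outer input = (K'⊕opad) ∥ inner = 5f 5d 5c 5c ∥ 03 06.
Outer hash (tag): sum = 95+93+92+92+3+6 = 381 → 01 7d.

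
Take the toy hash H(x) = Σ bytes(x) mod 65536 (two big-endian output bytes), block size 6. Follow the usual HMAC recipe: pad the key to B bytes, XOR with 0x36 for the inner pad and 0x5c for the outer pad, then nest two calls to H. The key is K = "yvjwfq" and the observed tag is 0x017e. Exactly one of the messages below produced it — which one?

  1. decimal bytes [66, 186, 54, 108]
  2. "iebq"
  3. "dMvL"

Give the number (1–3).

2

Key "yvjwfq" = 79 76 6a 77 66 71 is exactly B = 6 bytes: K' = 79 76 6a 77 66 71.
K' ⊕ ipad = 4f 40 5c 41 50 47; K' ⊕ opad = 25 2a 36 2b 3a 2d.
m1: inner = H(4f 40 5c 41 50 47 42 ba 36 6c) = 03 61; tag = H(25 2a 36 2b 3a 2d 03 61) = 017b
m2: inner = H(4f 40 5c 41 50 47 69 65 62 71) = 03 64; tag = H(25 2a 36 2b 3a 2d 03 64) = 017e ← matches
m3: inner = H(4f 40 5c 41 50 47 64 4d 76 4c) = 03 36; tag = H(25 2a 36 2b 3a 2d 03 36) = 0150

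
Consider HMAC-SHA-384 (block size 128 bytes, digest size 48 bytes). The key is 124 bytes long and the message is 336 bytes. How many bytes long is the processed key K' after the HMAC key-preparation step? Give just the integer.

Key is 124 ≤ 128 bytes, zero-padded: |K'| = 128.

128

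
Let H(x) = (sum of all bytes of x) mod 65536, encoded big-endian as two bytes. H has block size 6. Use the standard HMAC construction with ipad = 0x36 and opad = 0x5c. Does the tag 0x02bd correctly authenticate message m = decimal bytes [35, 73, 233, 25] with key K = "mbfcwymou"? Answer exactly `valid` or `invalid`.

Key "mbfcwymou" = 6d 62 66 63 77 79 6d 6f 75 is 9 bytes > B = 6, so hash it first: H(key) = 03 d9, then zero-pad to 6 bytes: K' = 03 d9 00 00 00 00.
K' ⊕ ipad = 35 ef 36 36 36 36; K' ⊕ opad = 5f 85 5c 5c 5c 5c.
Inner hash: sum = 53+239+54+54+54+54+35+73+233+25 = 874 → 03 6a.
Outer hash (recomputed tag): sum = 95+133+92+92+92+92+3+106 = 705 → 02 c1.
Recomputed tag = 02c1; claimed = 02bd → mismatch.

invalid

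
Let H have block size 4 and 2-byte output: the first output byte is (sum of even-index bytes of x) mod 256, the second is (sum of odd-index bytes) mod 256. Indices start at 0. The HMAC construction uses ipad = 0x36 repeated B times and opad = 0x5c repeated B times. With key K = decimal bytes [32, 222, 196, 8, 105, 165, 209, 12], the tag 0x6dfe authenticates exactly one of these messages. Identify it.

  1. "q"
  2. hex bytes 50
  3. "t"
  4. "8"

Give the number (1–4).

Key decimal bytes [32, 222, 196, 8, 105, 165, 209, 12] = 20 de c4 08 69 a5 d1 0c is 8 bytes > B = 4, so hash it first: H(key) = 1e 97, then zero-pad to 4 bytes: K' = 1e 97 00 00.
K' ⊕ ipad = 28 a1 36 36; K' ⊕ opad = 42 cb 5c 5c.
m1: inner = H(28 a1 36 36 71) = cf d7; tag = H(42 cb 5c 5c cf d7) = 6dfe ← matches
m2: inner = H(28 a1 36 36 50) = ae d7; tag = H(42 cb 5c 5c ae d7) = 4cfe
m3: inner = H(28 a1 36 36 74) = d2 d7; tag = H(42 cb 5c 5c d2 d7) = 70fe
m4: inner = H(28 a1 36 36 38) = 96 d7; tag = H(42 cb 5c 5c 96 d7) = 34fe

1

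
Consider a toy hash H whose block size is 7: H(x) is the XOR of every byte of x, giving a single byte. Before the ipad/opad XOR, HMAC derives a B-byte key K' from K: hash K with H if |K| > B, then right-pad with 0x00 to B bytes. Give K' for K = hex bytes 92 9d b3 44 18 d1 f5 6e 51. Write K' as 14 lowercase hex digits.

fb000000000000

|K| = 9 > B = 7, so first hash the key.
H(K): XOR 92⊕9d⊕b3⊕44⊕18⊕d1⊕f5⊕6e⊕51 = fb.
Zero-pad H(K) = fb to 7 bytes: K' = fb 00 00 00 00 00 00.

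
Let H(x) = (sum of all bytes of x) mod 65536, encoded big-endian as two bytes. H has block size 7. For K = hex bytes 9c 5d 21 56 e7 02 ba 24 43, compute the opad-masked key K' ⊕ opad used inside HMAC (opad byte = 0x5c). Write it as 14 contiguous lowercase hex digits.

Key hex bytes 9c 5d 21 56 e7 02 ba 24 43 is 9 bytes > B = 7, so hash it first: H(key) = 03 7a, then zero-pad to 7 bytes: K' = 03 7a 00 00 00 00 00.
XOR each byte with 0x5c: 03⊕5c=5f, 7a⊕5c=26, 00⊕5c=5c, 00⊕5c=5c, 00⊕5c=5c, 00⊕5c=5c, 00⊕5c=5c.

5f265c5c5c5c5c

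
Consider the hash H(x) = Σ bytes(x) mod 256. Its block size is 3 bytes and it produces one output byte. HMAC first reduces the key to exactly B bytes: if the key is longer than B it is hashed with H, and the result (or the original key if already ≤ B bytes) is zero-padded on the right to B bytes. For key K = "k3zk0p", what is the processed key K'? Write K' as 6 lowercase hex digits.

230000

|K| = 6 > B = 3, so first hash the key.
H(K): sum = 107+51+122+107+48+112 = 547; mod 256 = 35 → 23.
Zero-pad H(K) = 23 to 3 bytes: K' = 23 00 00.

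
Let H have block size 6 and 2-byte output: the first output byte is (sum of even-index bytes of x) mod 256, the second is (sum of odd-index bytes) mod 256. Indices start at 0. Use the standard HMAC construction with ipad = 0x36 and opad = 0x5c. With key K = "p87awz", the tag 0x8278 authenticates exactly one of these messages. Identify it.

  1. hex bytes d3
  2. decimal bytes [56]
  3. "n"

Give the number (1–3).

Key "p87awz" = 70 38 37 61 77 7a is exactly B = 6 bytes: K' = 70 38 37 61 77 7a.
K' ⊕ ipad = 46 0e 01 57 41 4c; K' ⊕ opad = 2c 64 6b 3d 2b 26.
m1: inner = H(46 0e 01 57 41 4c d3) = 5b b1; tag = H(2c 64 6b 3d 2b 26 5b b1) = 1d78
m2: inner = H(46 0e 01 57 41 4c 38) = c0 b1; tag = H(2c 64 6b 3d 2b 26 c0 b1) = 8278 ← matches
m3: inner = H(46 0e 01 57 41 4c 6e) = f6 b1; tag = H(2c 64 6b 3d 2b 26 f6 b1) = b878

2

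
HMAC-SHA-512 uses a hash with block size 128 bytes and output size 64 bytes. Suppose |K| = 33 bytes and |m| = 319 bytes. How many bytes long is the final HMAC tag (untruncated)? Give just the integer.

The tag is one SHA-512 digest: 64 bytes.

64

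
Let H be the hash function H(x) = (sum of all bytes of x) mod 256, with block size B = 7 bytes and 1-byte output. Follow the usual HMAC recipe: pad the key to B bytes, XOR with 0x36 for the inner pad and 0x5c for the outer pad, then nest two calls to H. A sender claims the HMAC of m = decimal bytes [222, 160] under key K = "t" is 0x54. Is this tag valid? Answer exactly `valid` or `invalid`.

Key "t" = 74 is 1 byte ≤ B = 7; zero-pad to 7 bytes: K' = 74 00 00 00 00 00 00.
K' ⊕ ipad = 42 36 36 36 36 36 36; K' ⊕ opad = 28 5c 5c 5c 5c 5c 5c.
Inner hash: sum = 66+54+54+54+54+54+54+222+160 = 772; mod 256 = 4 → 04.
Outer hash (recomputed tag): sum = 40+92+92+92+92+92+92+4 = 596; mod 256 = 84 → 54.
Recomputed tag = 54; claimed = 54 → match.

valid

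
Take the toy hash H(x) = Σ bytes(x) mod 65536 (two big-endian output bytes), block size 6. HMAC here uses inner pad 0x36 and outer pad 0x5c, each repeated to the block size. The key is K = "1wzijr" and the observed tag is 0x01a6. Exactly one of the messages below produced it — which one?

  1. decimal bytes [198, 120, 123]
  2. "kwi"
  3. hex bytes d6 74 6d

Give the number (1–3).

1

Key "1wzijr" = 31 77 7a 69 6a 72 is exactly B = 6 bytes: K' = 31 77 7a 69 6a 72.
K' ⊕ ipad = 07 41 4c 5f 5c 44; K' ⊕ opad = 6d 2b 26 35 36 2e.
m1: inner = H(07 41 4c 5f 5c 44 c6 78 7b) = 03 4c; tag = H(6d 2b 26 35 36 2e 03 4c) = 01a6 ← matches
m2: inner = H(07 41 4c 5f 5c 44 6b 77 69) = 02 de; tag = H(6d 2b 26 35 36 2e 02 de) = 0237
m3: inner = H(07 41 4c 5f 5c 44 d6 74 6d) = 03 4a; tag = H(6d 2b 26 35 36 2e 03 4a) = 01a4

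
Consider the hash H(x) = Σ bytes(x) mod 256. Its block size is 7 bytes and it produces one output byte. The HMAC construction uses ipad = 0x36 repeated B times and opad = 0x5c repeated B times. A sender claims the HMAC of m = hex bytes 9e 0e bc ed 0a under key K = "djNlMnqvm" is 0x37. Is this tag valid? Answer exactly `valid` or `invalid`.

Key "djNlMnqvm" = 64 6a 4e 6c 4d 6e 71 76 6d is 9 bytes > B = 7, so hash it first: H(key) = 97, then zero-pad to 7 bytes: K' = 97 00 00 00 00 00 00.
K' ⊕ ipad = a1 36 36 36 36 36 36; K' ⊕ opad = cb 5c 5c 5c 5c 5c 5c.
Inner hash: sum = 161+54+54+54+54+54+54+158+14+188+237+10 = 1092; mod 256 = 68 → 44.
Outer hash (recomputed tag): sum = 203+92+92+92+92+92+92+68 = 823; mod 256 = 55 → 37.
Recomputed tag = 37; claimed = 37 → match.

valid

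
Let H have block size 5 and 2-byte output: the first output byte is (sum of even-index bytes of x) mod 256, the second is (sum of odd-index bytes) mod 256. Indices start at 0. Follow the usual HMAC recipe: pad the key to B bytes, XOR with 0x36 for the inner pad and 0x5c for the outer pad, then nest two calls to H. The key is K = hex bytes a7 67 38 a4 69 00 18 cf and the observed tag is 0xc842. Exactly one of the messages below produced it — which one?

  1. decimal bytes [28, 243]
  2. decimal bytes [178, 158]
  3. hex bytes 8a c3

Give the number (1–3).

Key hex bytes a7 67 38 a4 69 00 18 cf is 8 bytes > B = 5, so hash it first: H(key) = 60 da, then zero-pad to 5 bytes: K' = 60 da 00 00 00.
K' ⊕ ipad = 56 ec 36 36 36; K' ⊕ opad = 3c 86 5c 5c 5c.
m1: inner = H(56 ec 36 36 36 1c f3) = b5 3e; tag = H(3c 86 5c 5c 5c b5 3e) = 3297
m2: inner = H(56 ec 36 36 36 b2 9e) = 60 d4; tag = H(3c 86 5c 5c 5c 60 d4) = c842 ← matches
m3: inner = H(56 ec 36 36 36 8a c3) = 85 ac; tag = H(3c 86 5c 5c 5c 85 ac) = a067

2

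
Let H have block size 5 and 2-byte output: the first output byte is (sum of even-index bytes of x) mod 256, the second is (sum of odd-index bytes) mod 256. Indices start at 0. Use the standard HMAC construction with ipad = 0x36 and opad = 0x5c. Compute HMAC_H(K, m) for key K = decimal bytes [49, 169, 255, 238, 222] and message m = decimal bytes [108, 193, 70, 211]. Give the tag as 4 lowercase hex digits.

bbf3

Key decimal bytes [49, 169, 255, 238, 222] = 31 a9 ff ee de is exactly B = 5 bytes: K' = 31 a9 ff ee de.
K' ⊕ ipad = 07 9f c9 d8 e8.  K' ⊕ opad = 6d f5 a3 b2 82.
Inner input = (K'⊕ipad) ∥ m = 07 9f c9 d8 e8 ∥ 6c c1 46 d3.
Inner hash: even-index sum = 844 mod 256 = 76; odd-index sum = 553 mod 256 = 41 → 4c 29.
Outer input = (K'⊕opad) ∥ inner = 6d f5 a3 b2 82 ∥ 4c 29.
Outer hash (tag): even-index sum = 443 mod 256 = 187; odd-index sum = 499 mod 256 = 243 → bb f3.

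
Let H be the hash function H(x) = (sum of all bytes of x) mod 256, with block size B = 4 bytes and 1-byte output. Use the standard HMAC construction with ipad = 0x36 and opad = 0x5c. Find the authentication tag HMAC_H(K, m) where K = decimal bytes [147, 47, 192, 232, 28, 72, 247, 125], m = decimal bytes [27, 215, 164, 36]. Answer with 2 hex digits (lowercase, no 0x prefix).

Key decimal bytes [147, 47, 192, 232, 28, 72, 247, 125] = 93 2f c0 e8 1c 48 f7 7d is 8 bytes > B = 4, so hash it first: H(key) = 42, then zero-pad to 4 bytes: K' = 42 00 00 00.
K' ⊕ ipad = 74 36 36 36.  K' ⊕ opad = 1e 5c 5c 5c.
Inner input = (K'⊕ipad) ∥ m = 74 36 36 36 ∥ 1b d7 a4 24.
Inner hash: sum = 116+54+54+54+27+215+164+36 = 720; mod 256 = 208 → d0.
Outer input = (K'⊕opad) ∥ inner = 1e 5c 5c 5c ∥ d0.
Outer hash (tag): sum = 30+92+92+92+208 = 514; mod 256 = 2 → 02.

02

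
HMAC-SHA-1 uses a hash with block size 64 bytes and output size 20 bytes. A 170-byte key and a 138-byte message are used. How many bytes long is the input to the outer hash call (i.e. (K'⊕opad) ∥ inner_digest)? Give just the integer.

84

Key is 170 > 64 bytes, so it is hashed to 20 bytes then zero-padded to 64: |K'| = 64.
Outer input = (K'⊕opad) ∥ H(inner) → 64 + 20 = 84 bytes.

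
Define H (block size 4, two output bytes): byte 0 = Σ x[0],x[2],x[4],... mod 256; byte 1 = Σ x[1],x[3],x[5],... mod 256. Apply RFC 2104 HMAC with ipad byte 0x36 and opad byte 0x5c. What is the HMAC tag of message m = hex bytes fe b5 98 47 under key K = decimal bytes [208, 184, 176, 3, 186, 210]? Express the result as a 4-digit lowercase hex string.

9a1a

Key decimal bytes [208, 184, 176, 3, 186, 210] = d0 b8 b0 03 ba d2 is 6 bytes > B = 4, so hash it first: H(key) = 3a 8d, then zero-pad to 4 bytes: K' = 3a 8d 00 00.
K' ⊕ ipad = 0c bb 36 36.  K' ⊕ opad = 66 d1 5c 5c.
Inner input = (K'⊕ipad) ∥ m = 0c bb 36 36 ∥ fe b5 98 47.
Inner hash: even-index sum = 472 mod 256 = 216; odd-index sum = 493 mod 256 = 237 → d8 ed.
Outer input = (K'⊕opad) ∥ inner = 66 d1 5c 5c ∥ d8 ed.
Outer hash (tag): even-index sum = 410 mod 256 = 154; odd-index sum = 538 mod 256 = 26 → 9a 1a.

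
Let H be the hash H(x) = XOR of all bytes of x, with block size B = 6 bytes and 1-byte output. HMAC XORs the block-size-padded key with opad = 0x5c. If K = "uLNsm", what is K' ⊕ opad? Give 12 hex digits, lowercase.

2910122f315c

Key "uLNsm" = 75 4c 4e 73 6d is 5 bytes ≤ B = 6; zero-pad to 6 bytes: K' = 75 4c 4e 73 6d 00.
XOR each byte with 0x5c: 75⊕5c=29, 4c⊕5c=10, 4e⊕5c=12, 73⊕5c=2f, 6d⊕5c=31, 00⊕5c=5c.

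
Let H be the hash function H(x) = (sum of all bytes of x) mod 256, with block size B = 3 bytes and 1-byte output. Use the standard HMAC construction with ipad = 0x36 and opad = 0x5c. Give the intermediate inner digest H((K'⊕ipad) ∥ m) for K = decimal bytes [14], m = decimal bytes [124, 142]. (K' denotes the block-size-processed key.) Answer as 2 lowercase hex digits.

ae

Key decimal bytes [14] = 0e is 1 byte ≤ B = 3; zero-pad to 3 bytes: K' = 0e 00 00.
K' ⊕ ipad = 38 36 36.
Inner input = 38 36 36 ∥ 7c 8e.
Inner hash: sum = 56+54+54+124+142 = 430; mod 256 = 174 → ae.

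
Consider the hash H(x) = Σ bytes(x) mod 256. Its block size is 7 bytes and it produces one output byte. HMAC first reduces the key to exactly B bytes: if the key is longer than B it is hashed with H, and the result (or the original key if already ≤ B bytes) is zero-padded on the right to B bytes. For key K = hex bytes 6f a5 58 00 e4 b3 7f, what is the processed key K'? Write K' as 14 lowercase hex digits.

Key hex bytes 6f a5 58 00 e4 b3 7f is exactly B = 7 bytes: K' = 6f a5 58 00 e4 b3 7f.

6fa55800e4b37f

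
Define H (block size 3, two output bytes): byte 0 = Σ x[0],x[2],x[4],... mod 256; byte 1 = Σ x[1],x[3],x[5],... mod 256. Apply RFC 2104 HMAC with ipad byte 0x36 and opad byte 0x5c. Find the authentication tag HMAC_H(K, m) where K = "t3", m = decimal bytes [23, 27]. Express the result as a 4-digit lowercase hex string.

Key "t3" = 74 33 is 2 bytes ≤ B = 3; zero-pad to 3 bytes: K' = 74 33 00.
K' ⊕ ipad = 42 05 36.  K' ⊕ opad = 28 6f 5c.
Inner input = (K'⊕ipad) ∥ m = 42 05 36 ∥ 17 1b.
Inner hash: even-index sum = 147 mod 256 = 147; odd-index sum = 28 mod 256 = 28 → 93 1c.
Outer input = (K'⊕opad) ∥ inner = 28 6f 5c ∥ 93 1c.
Outer hash (tag): even-index sum = 160 mod 256 = 160; odd-index sum = 258 mod 256 = 2 → a0 02.

a002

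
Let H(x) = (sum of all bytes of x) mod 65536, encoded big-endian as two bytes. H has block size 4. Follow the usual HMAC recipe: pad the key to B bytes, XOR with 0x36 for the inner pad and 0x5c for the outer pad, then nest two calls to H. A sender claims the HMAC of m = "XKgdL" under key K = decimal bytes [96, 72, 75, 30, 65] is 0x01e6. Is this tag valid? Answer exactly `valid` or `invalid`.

Key decimal bytes [96, 72, 75, 30, 65] = 60 48 4b 1e 41 is 5 bytes > B = 4, so hash it first: H(key) = 01 52, then zero-pad to 4 bytes: K' = 01 52 00 00.
K' ⊕ ipad = 37 64 36 36; K' ⊕ opad = 5d 0e 5c 5c.
Inner hash: sum = 55+100+54+54+88+75+103+100+76 = 705 → 02 c1.
Outer hash (recomputed tag): sum = 93+14+92+92+2+193 = 486 → 01 e6.
Recomputed tag = 01e6; claimed = 01e6 → match.

valid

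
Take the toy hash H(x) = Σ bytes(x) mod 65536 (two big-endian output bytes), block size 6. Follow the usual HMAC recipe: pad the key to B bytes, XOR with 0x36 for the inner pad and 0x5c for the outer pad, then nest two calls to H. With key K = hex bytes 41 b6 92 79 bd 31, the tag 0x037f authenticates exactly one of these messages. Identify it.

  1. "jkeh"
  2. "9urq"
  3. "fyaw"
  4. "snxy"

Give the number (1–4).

3

Key hex bytes 41 b6 92 79 bd 31 is exactly B = 6 bytes: K' = 41 b6 92 79 bd 31.
K' ⊕ ipad = 77 80 a4 4f 8b 07; K' ⊕ opad = 1d ea ce 25 e1 6d.
m1: inner = H(77 80 a4 4f 8b 07 6a 6b 65 68) = 04 1e; tag = H(1d ea ce 25 e1 6d 04 1e) = 036a
m2: inner = H(77 80 a4 4f 8b 07 39 75 72 71) = 04 0d; tag = H(1d ea ce 25 e1 6d 04 0d) = 0359
m3: inner = H(77 80 a4 4f 8b 07 66 79 61 77) = 04 33; tag = H(1d ea ce 25 e1 6d 04 33) = 037f ← matches
m4: inner = H(77 80 a4 4f 8b 07 73 6e 78 79) = 04 4e; tag = H(1d ea ce 25 e1 6d 04 4e) = 039a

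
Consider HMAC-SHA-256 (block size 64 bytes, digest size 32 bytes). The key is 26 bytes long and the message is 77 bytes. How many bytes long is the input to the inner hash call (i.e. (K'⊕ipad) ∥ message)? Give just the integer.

141

Key is 26 ≤ 64 bytes, zero-padded: |K'| = 64.
Inner input = (K'⊕ipad) ∥ m → 64 + 77 = 141 bytes.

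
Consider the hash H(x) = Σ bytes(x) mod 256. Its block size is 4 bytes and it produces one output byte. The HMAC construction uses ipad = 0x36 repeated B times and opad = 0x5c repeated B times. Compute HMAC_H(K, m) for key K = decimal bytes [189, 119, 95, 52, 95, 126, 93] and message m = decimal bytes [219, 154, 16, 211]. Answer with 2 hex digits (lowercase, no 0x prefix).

Key decimal bytes [189, 119, 95, 52, 95, 126, 93] = bd 77 5f 34 5f 7e 5d is 7 bytes > B = 4, so hash it first: H(key) = 01, then zero-pad to 4 bytes: K' = 01 00 00 00.
K' ⊕ ipad = 37 36 36 36.  K' ⊕ opad = 5d 5c 5c 5c.
Inner input = (K'⊕ipad) ∥ m = 37 36 36 36 ∥ db 9a 10 d3.
Inner hash: sum = 55+54+54+54+219+154+16+211 = 817; mod 256 = 49 → 31.
Outer input = (K'⊕opad) ∥ inner = 5d 5c 5c 5c ∥ 31.
Outer hash (tag): sum = 93+92+92+92+49 = 418; mod 256 = 162 → a2.

a2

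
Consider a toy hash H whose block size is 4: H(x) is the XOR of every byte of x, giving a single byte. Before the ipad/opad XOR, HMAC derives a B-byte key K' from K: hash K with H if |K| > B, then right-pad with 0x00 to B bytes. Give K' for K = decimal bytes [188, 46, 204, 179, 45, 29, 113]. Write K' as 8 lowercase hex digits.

ac000000

|K| = 7 > B = 4, so first hash the key.
H(K): XOR bc⊕2e⊕cc⊕b3⊕2d⊕1d⊕71 = ac.
Zero-pad H(K) = ac to 4 bytes: K' = ac 00 00 00.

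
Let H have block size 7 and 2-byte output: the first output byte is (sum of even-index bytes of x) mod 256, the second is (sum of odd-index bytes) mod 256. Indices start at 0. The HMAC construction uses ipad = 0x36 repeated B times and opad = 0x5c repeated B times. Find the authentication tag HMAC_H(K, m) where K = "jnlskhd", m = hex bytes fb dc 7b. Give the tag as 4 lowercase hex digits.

Key "jnlskhd" = 6a 6e 6c 73 6b 68 64 is exactly B = 7 bytes: K' = 6a 6e 6c 73 6b 68 64.
K' ⊕ ipad = 5c 58 5a 45 5d 5e 52.  K' ⊕ opad = 36 32 30 2f 37 34 38.
Inner input = (K'⊕ipad) ∥ m = 5c 58 5a 45 5d 5e 52 ∥ fb dc 7b.
Inner hash: even-index sum = 577 mod 256 = 65; odd-index sum = 625 mod 256 = 113 → 41 71.
Outer input = (K'⊕opad) ∥ inner = 36 32 30 2f 37 34 38 ∥ 41 71.
Outer hash (tag): even-index sum = 326 mod 256 = 70; odd-index sum = 214 mod 256 = 214 → 46 d6.

46d6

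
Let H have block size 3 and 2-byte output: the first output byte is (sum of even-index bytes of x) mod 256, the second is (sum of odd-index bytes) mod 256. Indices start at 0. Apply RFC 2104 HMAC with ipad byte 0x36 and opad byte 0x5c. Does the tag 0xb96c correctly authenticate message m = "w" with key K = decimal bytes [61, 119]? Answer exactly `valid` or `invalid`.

invalid

Key decimal bytes [61, 119] = 3d 77 is 2 bytes ≤ B = 3; zero-pad to 3 bytes: K' = 3d 77 00.
K' ⊕ ipad = 0b 41 36; K' ⊕ opad = 61 2b 5c.
Inner hash: even-index sum = 65 mod 256 = 65; odd-index sum = 184 mod 256 = 184 → 41 b8.
Outer hash (recomputed tag): even-index sum = 373 mod 256 = 117; odd-index sum = 108 mod 256 = 108 → 75 6c.
Recomputed tag = 756c; claimed = b96c → mismatch.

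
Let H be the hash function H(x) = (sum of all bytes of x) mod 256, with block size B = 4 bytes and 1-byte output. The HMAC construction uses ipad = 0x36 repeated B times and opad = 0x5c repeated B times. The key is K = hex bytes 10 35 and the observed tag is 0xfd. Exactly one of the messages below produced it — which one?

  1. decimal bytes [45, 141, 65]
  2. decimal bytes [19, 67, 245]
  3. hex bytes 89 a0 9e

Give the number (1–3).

Key hex bytes 10 35 is 2 bytes ≤ B = 4; zero-pad to 4 bytes: K' = 10 35 00 00.
K' ⊕ ipad = 26 03 36 36; K' ⊕ opad = 4c 69 5c 5c.
m1: inner = H(26 03 36 36 2d 8d 41) = 90; tag = H(4c 69 5c 5c 90) = fd ← matches
m2: inner = H(26 03 36 36 13 43 f5) = e0; tag = H(4c 69 5c 5c e0) = 4d
m3: inner = H(26 03 36 36 89 a0 9e) = 5c; tag = H(4c 69 5c 5c 5c) = c9

1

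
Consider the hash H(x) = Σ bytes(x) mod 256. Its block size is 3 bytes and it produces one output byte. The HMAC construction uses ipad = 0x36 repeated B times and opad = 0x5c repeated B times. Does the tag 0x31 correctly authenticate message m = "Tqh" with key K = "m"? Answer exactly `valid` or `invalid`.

Key "m" = 6d is 1 byte ≤ B = 3; zero-pad to 3 bytes: K' = 6d 00 00.
K' ⊕ ipad = 5b 36 36; K' ⊕ opad = 31 5c 5c.
Inner hash: sum = 91+54+54+84+113+104 = 500; mod 256 = 244 → f4.
Outer hash (recomputed tag): sum = 49+92+92+244 = 477; mod 256 = 221 → dd.
Recomputed tag = dd; claimed = 31 → mismatch.

invalid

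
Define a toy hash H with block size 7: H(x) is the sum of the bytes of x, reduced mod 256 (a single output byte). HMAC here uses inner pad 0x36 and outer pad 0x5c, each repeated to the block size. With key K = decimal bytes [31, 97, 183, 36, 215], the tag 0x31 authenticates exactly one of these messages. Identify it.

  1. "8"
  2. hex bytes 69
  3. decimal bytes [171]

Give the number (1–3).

3

Key decimal bytes [31, 97, 183, 36, 215] = 1f 61 b7 24 d7 is 5 bytes ≤ B = 7; zero-pad to 7 bytes: K' = 1f 61 b7 24 d7 00 00.
K' ⊕ ipad = 29 57 81 12 e1 36 36; K' ⊕ opad = 43 3d eb 78 8b 5c 5c.
m1: inner = H(29 57 81 12 e1 36 36 38) = 98; tag = H(43 3d eb 78 8b 5c 5c 98) = be
m2: inner = H(29 57 81 12 e1 36 36 69) = c9; tag = H(43 3d eb 78 8b 5c 5c c9) = ef
m3: inner = H(29 57 81 12 e1 36 36 ab) = 0b; tag = H(43 3d eb 78 8b 5c 5c 0b) = 31 ← matches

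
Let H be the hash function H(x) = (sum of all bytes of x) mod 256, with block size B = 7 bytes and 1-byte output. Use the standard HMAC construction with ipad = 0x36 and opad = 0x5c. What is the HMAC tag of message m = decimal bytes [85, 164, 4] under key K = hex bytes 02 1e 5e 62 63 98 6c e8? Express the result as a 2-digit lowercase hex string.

Key hex bytes 02 1e 5e 62 63 98 6c e8 is 8 bytes > B = 7, so hash it first: H(key) = 2f, then zero-pad to 7 bytes: K' = 2f 00 00 00 00 00 00.
K' ⊕ ipad = 19 36 36 36 36 36 36.  K' ⊕ opad = 73 5c 5c 5c 5c 5c 5c.
Inner input = (K'⊕ipad) ∥ m = 19 36 36 36 36 36 36 ∥ 55 a4 04.
Inner hash: sum = 25+54+54+54+54+54+54+85+164+4 = 602; mod 256 = 90 → 5a.
Outer input = (K'⊕opad) ∥ inner = 73 5c 5c 5c 5c 5c 5c ∥ 5a.
Outer hash (tag): sum = 115+92+92+92+92+92+92+90 = 757; mod 256 = 245 → f5.

f5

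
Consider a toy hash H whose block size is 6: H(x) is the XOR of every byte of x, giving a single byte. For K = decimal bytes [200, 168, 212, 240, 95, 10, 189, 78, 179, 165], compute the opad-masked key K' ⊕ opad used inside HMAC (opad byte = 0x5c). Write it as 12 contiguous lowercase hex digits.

a85c5c5c5c5c

Key decimal bytes [200, 168, 212, 240, 95, 10, 189, 78, 179, 165] = c8 a8 d4 f0 5f 0a bd 4e b3 a5 is 10 bytes > B = 6, so hash it first: H(key) = f4, then zero-pad to 6 bytes: K' = f4 00 00 00 00 00.
XOR each byte with 0x5c: f4⊕5c=a8, 00⊕5c=5c, 00⊕5c=5c, 00⊕5c=5c, 00⊕5c=5c, 00⊕5c=5c.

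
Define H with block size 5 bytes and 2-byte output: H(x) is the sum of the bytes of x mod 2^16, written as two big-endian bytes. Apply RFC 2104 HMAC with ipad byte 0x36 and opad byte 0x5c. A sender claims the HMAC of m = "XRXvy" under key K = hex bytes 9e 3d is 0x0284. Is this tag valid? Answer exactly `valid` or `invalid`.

Key hex bytes 9e 3d is 2 bytes ≤ B = 5; zero-pad to 5 bytes: K' = 9e 3d 00 00 00.
K' ⊕ ipad = a8 0b 36 36 36; K' ⊕ opad = c2 61 5c 5c 5c.
Inner hash: sum = 168+11+54+54+54+88+82+88+118+121 = 838 → 03 46.
Outer hash (recomputed tag): sum = 194+97+92+92+92+3+70 = 640 → 02 80.
Recomputed tag = 0280; claimed = 0284 → mismatch.

invalid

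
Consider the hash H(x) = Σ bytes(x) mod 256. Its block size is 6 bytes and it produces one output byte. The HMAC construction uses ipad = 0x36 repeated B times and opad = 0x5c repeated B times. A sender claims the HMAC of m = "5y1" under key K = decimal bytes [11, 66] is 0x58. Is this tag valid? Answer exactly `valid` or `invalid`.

Key decimal bytes [11, 66] = 0b 42 is 2 bytes ≤ B = 6; zero-pad to 6 bytes: K' = 0b 42 00 00 00 00.
K' ⊕ ipad = 3d 74 36 36 36 36; K' ⊕ opad = 57 1e 5c 5c 5c 5c.
Inner hash: sum = 61+116+54+54+54+54+53+121+49 = 616; mod 256 = 104 → 68.
Outer hash (recomputed tag): sum = 87+30+92+92+92+92+104 = 589; mod 256 = 77 → 4d.
Recomputed tag = 4d; claimed = 58 → mismatch.

invalid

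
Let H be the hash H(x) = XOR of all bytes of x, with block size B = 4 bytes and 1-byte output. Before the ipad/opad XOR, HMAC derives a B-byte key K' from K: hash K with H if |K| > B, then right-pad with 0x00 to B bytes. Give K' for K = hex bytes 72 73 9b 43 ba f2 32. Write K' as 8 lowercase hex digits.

|K| = 7 > B = 4, so first hash the key.
H(K): XOR 72⊕73⊕9b⊕43⊕ba⊕f2⊕32 = a3.
Zero-pad H(K) = a3 to 4 bytes: K' = a3 00 00 00.

a3000000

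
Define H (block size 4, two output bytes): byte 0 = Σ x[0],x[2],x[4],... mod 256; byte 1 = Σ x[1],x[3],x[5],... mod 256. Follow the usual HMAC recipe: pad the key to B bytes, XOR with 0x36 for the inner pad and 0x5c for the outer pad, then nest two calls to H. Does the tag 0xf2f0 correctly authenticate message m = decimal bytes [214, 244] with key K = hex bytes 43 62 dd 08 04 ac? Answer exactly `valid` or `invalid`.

Key hex bytes 43 62 dd 08 04 ac is 6 bytes > B = 4, so hash it first: H(key) = 24 16, then zero-pad to 4 bytes: K' = 24 16 00 00.
K' ⊕ ipad = 12 20 36 36; K' ⊕ opad = 78 4a 5c 5c.
Inner hash: even-index sum = 286 mod 256 = 30; odd-index sum = 330 mod 256 = 74 → 1e 4a.
Outer hash (recomputed tag): even-index sum = 242 mod 256 = 242; odd-index sum = 240 mod 256 = 240 → f2 f0.
Recomputed tag = f2f0; claimed = f2f0 → match.

valid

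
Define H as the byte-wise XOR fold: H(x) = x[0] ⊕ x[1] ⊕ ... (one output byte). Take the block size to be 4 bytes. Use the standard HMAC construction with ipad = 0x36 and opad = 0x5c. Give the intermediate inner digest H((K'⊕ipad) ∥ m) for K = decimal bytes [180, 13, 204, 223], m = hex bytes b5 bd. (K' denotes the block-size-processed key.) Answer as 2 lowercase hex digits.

Key decimal bytes [180, 13, 204, 223] = b4 0d cc df is exactly B = 4 bytes: K' = b4 0d cc df.
K' ⊕ ipad = 82 3b fa e9.
Inner input = 82 3b fa e9 ∥ b5 bd.
Inner hash: XOR 82⊕3b⊕fa⊕e9⊕b5⊕bd = a2.

a2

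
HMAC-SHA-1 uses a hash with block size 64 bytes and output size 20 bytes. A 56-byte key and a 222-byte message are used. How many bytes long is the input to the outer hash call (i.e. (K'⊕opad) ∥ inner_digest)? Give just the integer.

Key is 56 ≤ 64 bytes, zero-padded: |K'| = 64.
Outer input = (K'⊕opad) ∥ H(inner) → 64 + 20 = 84 bytes.

84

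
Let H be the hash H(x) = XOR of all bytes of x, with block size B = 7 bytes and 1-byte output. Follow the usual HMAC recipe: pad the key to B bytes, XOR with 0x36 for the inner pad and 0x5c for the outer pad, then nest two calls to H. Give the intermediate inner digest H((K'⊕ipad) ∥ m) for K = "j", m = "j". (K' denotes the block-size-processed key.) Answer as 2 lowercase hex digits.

Key "j" = 6a is 1 byte ≤ B = 7; zero-pad to 7 bytes: K' = 6a 00 00 00 00 00 00.
K' ⊕ ipad = 5c 36 36 36 36 36 36.
Inner input = 5c 36 36 36 36 36 36 ∥ 6a.
Inner hash: XOR 5c⊕36⊕36⊕36⊕36⊕36⊕36⊕6a = 36.

36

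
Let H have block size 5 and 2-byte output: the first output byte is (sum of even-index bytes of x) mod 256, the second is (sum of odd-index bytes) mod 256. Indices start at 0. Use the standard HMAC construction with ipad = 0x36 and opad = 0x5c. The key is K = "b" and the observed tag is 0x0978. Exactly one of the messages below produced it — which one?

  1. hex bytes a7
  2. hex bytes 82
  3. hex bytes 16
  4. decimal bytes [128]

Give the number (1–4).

1

Key "b" = 62 is 1 byte ≤ B = 5; zero-pad to 5 bytes: K' = 62 00 00 00 00.
K' ⊕ ipad = 54 36 36 36 36; K' ⊕ opad = 3e 5c 5c 5c 5c.
m1: inner = H(54 36 36 36 36 a7) = c0 13; tag = H(3e 5c 5c 5c 5c c0 13) = 0978 ← matches
m2: inner = H(54 36 36 36 36 82) = c0 ee; tag = H(3e 5c 5c 5c 5c c0 ee) = e478
m3: inner = H(54 36 36 36 36 16) = c0 82; tag = H(3e 5c 5c 5c 5c c0 82) = 7878
m4: inner = H(54 36 36 36 36 80) = c0 ec; tag = H(3e 5c 5c 5c 5c c0 ec) = e278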